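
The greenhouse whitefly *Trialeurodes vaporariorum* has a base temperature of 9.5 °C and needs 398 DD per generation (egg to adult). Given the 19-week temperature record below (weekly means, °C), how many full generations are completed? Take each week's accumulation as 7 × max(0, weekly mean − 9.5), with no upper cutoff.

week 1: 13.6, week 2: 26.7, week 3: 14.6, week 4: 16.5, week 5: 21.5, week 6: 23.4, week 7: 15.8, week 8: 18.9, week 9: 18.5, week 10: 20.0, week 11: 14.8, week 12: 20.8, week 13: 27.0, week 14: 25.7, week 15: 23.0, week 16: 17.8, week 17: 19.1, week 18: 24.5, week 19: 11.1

Weekly DD (7 × max(0, T̄ − 9.5)): 28.7, 120.4, 35.7, 49.0, 84.0, 97.3, 44.1, 65.8, 63.0, 73.5, 37.1, 79.1, 122.5, 113.4, 94.5, 58.1, 67.2, 105.0, 11.2.
Season total = 1349.6 DD.
Complete generations = ⌊1349.6 / 398⌋ = 3.

3 generations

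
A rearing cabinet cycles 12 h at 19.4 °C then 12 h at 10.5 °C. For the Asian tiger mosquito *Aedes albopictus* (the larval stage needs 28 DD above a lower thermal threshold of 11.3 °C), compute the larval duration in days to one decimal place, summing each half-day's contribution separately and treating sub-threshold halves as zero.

6.9 days

Day half: max(0, 19.4 − 11.3) × 0.5 = 8.1 × 0.5 = 4.05 DD.
Night half: max(0, 10.5 − 11.3) × 0.5 = 0.0 × 0.5 = 0.00 DD.
Per 24 h: 4.05 DD/day.
Duration = 28 / 4.05 = 6.914 ≈ 6.9 days.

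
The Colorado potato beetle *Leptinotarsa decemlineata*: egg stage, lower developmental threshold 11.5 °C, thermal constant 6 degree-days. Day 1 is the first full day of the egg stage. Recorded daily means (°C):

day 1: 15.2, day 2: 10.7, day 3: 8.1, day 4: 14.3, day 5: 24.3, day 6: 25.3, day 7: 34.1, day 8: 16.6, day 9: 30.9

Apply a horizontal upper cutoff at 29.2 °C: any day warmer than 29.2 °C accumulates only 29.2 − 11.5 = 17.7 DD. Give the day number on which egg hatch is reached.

day 4

Daily DD above 11.5 °C (capped at 17.7): 3.7, 0.0, 0.0, 2.8, 12.8, 13.8, 17.7, 5.1, 17.7.
Cumulative: 3.7, 3.7, 3.7, 6.5, 19.3, 33.1, 50.8, 55.9, 73.6.
The total first reaches 6 DD on day 4.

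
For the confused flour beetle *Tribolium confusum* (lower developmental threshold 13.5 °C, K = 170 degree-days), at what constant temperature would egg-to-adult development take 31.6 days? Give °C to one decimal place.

Required daily accumulation = 170 / 31.6 = 5.380 DD/day.
T = T_base + 5.380 = 13.5 + 5.380 = 18.880 ≈ 18.9 °C.

18.9 °C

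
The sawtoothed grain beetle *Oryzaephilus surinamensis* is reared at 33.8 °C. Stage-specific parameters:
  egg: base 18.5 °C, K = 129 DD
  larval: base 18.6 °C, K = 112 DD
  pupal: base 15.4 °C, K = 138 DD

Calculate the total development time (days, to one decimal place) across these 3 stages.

egg: 129 / (33.8 − 18.5) = 129 / 15.3 = 8.431 d.
larval: 112 / (33.8 − 18.6) = 112 / 15.2 = 7.368 d.
pupal: 138 / (33.8 − 15.4) = 138 / 18.4 = 7.500 d.
Sum = 23.300 ≈ 23.3 days.

23.3 days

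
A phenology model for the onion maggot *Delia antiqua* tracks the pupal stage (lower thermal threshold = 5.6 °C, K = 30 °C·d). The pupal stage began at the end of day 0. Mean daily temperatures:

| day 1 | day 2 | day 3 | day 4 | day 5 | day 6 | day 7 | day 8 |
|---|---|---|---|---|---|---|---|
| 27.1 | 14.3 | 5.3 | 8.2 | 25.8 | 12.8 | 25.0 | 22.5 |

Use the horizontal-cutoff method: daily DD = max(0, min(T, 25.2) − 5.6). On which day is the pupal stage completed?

Daily DD above 5.6 °C (capped at 19.6): 19.6, 8.7, 0.0, 2.6, 19.6, 7.2, 19.4, 16.9.
Cumulative: 19.6, 28.3, 28.3, 30.9, 50.5, 57.7, 77.1, 94.0.
The total first reaches 30 DD on day 4.

day 4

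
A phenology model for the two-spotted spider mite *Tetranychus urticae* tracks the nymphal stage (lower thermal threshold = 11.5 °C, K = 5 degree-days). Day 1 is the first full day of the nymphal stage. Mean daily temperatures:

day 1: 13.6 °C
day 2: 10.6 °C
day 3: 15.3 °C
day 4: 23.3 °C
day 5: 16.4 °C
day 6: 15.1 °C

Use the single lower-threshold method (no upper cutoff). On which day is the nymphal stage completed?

day 3

Daily DD above 11.5 °C: 2.1, 0.0, 3.8, 11.8, 4.9, 3.6.
Cumulative: 2.1, 2.1, 5.9, 17.7, 22.6, 26.2.
The total first reaches 5 DD on day 3.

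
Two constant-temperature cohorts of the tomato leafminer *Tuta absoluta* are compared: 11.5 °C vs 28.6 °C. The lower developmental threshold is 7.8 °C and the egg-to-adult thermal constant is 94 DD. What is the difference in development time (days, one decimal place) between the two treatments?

At 11.5 °C: 94 / (11.5 − 7.8) = 94 / 3.7 = 25.405 d.
At 28.6 °C: 94 / (28.6 − 7.8) = 94 / 20.8 = 4.519 d.
Difference = |25.405 − 4.519| = 20.886 ≈ 20.9 days.

20.9 days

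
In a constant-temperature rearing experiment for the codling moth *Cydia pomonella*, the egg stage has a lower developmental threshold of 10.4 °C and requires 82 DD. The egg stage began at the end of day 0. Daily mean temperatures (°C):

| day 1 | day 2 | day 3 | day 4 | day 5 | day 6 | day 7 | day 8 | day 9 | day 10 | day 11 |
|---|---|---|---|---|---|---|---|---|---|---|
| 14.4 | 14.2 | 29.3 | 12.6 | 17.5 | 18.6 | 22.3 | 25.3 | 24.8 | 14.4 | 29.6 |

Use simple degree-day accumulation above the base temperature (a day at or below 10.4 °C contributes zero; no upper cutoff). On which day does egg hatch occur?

day 9

Daily DD above 10.4 °C: 4.0, 3.8, 18.9, 2.2, 7.1, 8.2, 11.9, 14.9, 14.4, 4.0, 19.2.
Cumulative: 4.0, 7.8, 26.7, 28.9, 36.0, 44.2, 56.1, 71.0, 85.4, 89.4, 108.6.
The total first reaches 82 DD on day 9.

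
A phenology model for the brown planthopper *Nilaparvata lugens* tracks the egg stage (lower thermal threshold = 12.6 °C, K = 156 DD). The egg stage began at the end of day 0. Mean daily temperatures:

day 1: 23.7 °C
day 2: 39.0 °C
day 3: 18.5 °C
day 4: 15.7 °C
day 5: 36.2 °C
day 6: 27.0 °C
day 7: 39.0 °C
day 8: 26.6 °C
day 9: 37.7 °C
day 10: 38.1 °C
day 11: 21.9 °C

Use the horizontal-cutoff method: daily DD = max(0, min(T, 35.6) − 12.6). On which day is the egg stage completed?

day 10

Daily DD above 12.6 °C (capped at 23.0): 11.1, 23.0, 5.9, 3.1, 23.0, 14.4, 23.0, 14.0, 23.0, 23.0, 9.3.
Cumulative: 11.1, 34.1, 40.0, 43.1, 66.1, 80.5, 103.5, 117.5, 140.5, 163.5, 172.8.
The total first reaches 156 DD on day 10.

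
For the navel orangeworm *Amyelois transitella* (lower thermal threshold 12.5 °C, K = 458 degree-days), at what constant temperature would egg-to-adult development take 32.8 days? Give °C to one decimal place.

Required daily accumulation = 458 / 32.8 = 13.963 DD/day.
T = T_base + 13.963 = 12.5 + 13.963 = 26.463 ≈ 26.5 °C.

26.5 °C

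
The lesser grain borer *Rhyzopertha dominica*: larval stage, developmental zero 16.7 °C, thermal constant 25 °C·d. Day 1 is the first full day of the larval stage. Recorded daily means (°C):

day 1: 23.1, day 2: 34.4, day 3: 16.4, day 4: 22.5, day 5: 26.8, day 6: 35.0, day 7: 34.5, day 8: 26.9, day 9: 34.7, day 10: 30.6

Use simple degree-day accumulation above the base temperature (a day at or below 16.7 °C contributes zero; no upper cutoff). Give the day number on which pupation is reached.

Daily DD above 16.7 °C: 6.4, 17.7, 0.0, 5.8, 10.1, 18.3, 17.8, 10.2, 18.0, 13.9.
Cumulative: 6.4, 24.1, 24.1, 29.9, 40.0, 58.3, 76.1, 86.3, 104.3, 118.2.
The total first reaches 25 DD on day 4.

day 4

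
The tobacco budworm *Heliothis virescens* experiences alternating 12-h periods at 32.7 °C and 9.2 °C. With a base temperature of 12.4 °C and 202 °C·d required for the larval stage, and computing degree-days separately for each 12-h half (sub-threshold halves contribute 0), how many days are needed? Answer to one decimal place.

Day half: max(0, 32.7 − 12.4) × 0.5 = 20.3 × 0.5 = 10.15 DD.
Night half: max(0, 9.2 − 12.4) × 0.5 = 0.0 × 0.5 = 0.00 DD.
Per 24 h: 10.15 DD/day.
Duration = 202 / 10.15 = 19.901 ≈ 19.9 days.

19.9 days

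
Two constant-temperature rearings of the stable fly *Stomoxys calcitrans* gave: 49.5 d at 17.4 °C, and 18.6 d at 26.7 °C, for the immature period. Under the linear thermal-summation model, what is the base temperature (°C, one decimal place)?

Linear rate model ⇒ the product D·(T − T_b) is constant across temperatures.
49.5·(17.4 − T_b) = 18.6·(26.7 − T_b)
T_b = (49.5·17.4 − 18.6·26.7) / (49.5 − 18.6) = 364.68 / 30.9 = 11.802 °C ≈ 11.8 °C.

11.8 °C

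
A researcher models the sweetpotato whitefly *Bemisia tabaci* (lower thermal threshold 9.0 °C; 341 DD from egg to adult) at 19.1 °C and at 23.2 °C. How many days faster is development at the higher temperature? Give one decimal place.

At 19.1 °C: 341 / (19.1 − 9.0) = 341 / 10.1 = 33.762 d.
At 23.2 °C: 341 / (23.2 − 9.0) = 341 / 14.2 = 24.014 d.
Difference = |33.762 − 24.014| = 9.748 ≈ 9.7 days.

9.7 days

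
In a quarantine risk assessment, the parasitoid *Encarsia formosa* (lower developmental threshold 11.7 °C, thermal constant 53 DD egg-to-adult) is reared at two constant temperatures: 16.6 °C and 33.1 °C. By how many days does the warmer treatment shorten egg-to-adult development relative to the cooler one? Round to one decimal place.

8.3 days

At 16.6 °C: 53 / (16.6 − 11.7) = 53 / 4.9 = 10.816 d.
At 33.1 °C: 53 / (33.1 − 11.7) = 53 / 21.4 = 2.477 d.
Difference = |10.816 − 2.477| = 8.340 ≈ 8.3 days.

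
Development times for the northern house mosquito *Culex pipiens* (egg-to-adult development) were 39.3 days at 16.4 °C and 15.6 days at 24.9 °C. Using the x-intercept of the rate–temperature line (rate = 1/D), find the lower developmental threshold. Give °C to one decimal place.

10.8 °C

Equal thermal constants: D₁(T₁ − T_b) = D₂(T₂ − T_b).
39.3·(16.4 − T_b) = 15.6·(24.9 − T_b)
T_b = (39.3·16.4 − 15.6·24.9) / (39.3 − 15.6) = 256.08 / 23.7 = 10.805 °C ≈ 10.8 °C.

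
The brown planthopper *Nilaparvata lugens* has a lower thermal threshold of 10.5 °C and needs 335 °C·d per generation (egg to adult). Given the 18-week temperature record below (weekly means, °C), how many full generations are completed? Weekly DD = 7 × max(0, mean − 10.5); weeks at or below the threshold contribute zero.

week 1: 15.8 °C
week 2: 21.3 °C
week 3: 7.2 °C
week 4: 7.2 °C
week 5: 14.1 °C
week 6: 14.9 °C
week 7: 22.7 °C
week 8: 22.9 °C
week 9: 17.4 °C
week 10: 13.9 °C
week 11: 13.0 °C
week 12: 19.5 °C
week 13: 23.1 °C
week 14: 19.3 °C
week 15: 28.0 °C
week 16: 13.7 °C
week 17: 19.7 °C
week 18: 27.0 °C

2 generations

Weekly DD (7 × max(0, T̄ − 10.5)): 37.1, 75.6, 0.0, 0.0, 25.2, 30.8, 85.4, 86.8, 48.3, 23.8, 17.5, 63.0, 88.2, 61.6, 122.5, 22.4, 64.4, 115.5.
Season total = 968.1 DD.
Complete generations = ⌊968.1 / 335⌋ = 2.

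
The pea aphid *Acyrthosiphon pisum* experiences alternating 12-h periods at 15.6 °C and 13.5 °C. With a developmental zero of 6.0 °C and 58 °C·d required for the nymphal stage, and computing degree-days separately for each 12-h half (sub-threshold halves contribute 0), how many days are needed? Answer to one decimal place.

6.8 days

Day half: max(0, 15.6 − 6.0) × 0.5 = 9.6 × 0.5 = 4.80 DD.
Night half: max(0, 13.5 − 6.0) × 0.5 = 7.5 × 0.5 = 3.75 DD.
Per 24 h: 8.55 DD/day.
Duration = 58 / 8.55 = 6.784 ≈ 6.8 days.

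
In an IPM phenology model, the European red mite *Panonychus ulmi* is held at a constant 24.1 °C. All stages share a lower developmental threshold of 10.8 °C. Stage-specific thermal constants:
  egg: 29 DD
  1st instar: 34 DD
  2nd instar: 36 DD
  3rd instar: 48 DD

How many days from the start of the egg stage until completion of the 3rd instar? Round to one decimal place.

11.1 days

Daily accumulation at 24.1 °C = 24.1 − 10.8 = 13.3 DD/day.
Total K = 29 + 34 + 36 + 48 = 147 DD.
Total duration = 147 / 13.3 = 11.053 ≈ 11.1 days.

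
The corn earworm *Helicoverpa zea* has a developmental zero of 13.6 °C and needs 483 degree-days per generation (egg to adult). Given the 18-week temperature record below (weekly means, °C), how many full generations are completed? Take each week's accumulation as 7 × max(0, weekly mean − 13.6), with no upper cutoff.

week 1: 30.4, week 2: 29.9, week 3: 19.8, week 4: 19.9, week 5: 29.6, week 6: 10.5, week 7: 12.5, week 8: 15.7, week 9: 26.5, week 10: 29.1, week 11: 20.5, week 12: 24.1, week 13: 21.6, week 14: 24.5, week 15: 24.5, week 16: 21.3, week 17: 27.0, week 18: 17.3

Weekly DD (7 × max(0, T̄ − 13.6)): 117.6, 114.1, 43.4, 44.1, 112.0, 0.0, 0.0, 14.7, 90.3, 108.5, 48.3, 73.5, 56.0, 76.3, 76.3, 53.9, 93.8, 25.9.
Season total = 1148.7 DD.
Complete generations = ⌊1148.7 / 483⌋ = 2.

2 generations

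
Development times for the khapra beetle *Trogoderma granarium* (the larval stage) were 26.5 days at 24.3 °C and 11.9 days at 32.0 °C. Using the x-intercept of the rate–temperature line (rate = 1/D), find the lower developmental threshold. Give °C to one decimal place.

18.0 °C

Equal thermal constants: D₁(T₁ − T_b) = D₂(T₂ − T_b).
26.5·(24.3 − T_b) = 11.9·(32.0 − T_b)
T_b = (26.5·24.3 − 11.9·32.0) / (26.5 − 11.9) = 263.15 / 14.6 = 18.024 °C ≈ 18.0 °C.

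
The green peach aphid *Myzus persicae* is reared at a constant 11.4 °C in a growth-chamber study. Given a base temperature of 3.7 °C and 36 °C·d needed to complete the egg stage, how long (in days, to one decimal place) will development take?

Daily accumulation = 11.4 − 3.7 = 7.7 DD/day.
Duration = 36 / 7.7 = 4.675 ≈ 4.7 days.

4.7 days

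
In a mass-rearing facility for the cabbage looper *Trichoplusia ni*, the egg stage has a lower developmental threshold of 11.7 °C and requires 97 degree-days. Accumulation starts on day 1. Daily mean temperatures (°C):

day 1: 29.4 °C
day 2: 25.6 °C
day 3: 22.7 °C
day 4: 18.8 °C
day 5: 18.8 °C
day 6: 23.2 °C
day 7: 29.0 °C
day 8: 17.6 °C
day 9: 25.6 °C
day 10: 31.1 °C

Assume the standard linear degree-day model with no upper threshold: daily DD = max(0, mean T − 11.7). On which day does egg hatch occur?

Daily DD above 11.7 °C: 17.7, 13.9, 11.0, 7.1, 7.1, 11.5, 17.3, 5.9, 13.9, 19.4.
Cumulative: 17.7, 31.6, 42.6, 49.7, 56.8, 68.3, 85.6, 91.5, 105.4, 124.8.
The total first reaches 97 DD on day 9.

day 9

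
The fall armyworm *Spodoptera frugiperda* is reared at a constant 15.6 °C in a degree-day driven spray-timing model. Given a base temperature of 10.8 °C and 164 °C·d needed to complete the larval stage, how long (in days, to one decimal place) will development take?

34.2 days

Daily accumulation = 15.6 − 10.8 = 4.8 DD/day.
Duration = 164 / 4.8 = 34.167 ≈ 34.2 days.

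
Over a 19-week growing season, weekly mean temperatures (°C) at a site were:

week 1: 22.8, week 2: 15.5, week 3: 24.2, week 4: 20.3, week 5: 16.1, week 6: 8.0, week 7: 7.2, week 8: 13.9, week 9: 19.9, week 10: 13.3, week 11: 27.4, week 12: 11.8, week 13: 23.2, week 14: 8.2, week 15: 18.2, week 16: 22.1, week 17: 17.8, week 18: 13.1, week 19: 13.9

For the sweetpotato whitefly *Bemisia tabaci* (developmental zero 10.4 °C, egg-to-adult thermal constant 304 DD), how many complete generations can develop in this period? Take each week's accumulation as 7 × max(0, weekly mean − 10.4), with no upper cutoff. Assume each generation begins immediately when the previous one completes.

Weekly DD (7 × max(0, T̄ − 10.4)): 86.8, 35.7, 96.6, 69.3, 39.9, 0.0, 0.0, 24.5, 66.5, 20.3, 119.0, 9.8, 89.6, 0.0, 54.6, 81.9, 51.8, 18.9, 24.5.
Season total = 889.7 DD.
Complete generations = ⌊889.7 / 304⌋ = 2.

2 generations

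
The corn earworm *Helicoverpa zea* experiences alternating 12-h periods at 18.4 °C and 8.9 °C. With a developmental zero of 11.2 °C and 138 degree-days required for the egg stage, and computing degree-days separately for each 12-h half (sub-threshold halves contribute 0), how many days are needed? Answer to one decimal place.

38.3 days

Day half: max(0, 18.4 − 11.2) × 0.5 = 7.2 × 0.5 = 3.60 DD.
Night half: max(0, 8.9 − 11.2) × 0.5 = 0.0 × 0.5 = 0.00 DD.
Per 24 h: 3.60 DD/day.
Duration = 138 / 3.60 = 38.333 ≈ 38.3 days.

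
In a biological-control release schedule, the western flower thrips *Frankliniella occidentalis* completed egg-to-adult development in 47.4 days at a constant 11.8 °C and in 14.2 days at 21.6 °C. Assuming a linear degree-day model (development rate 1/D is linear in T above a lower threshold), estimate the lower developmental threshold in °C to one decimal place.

Linear rate model ⇒ the product D·(T − T_b) is constant across temperatures.
47.4·(11.8 − T_b) = 14.2·(21.6 − T_b)
T_b = (47.4·11.8 − 14.2·21.6) / (47.4 − 14.2) = 252.60 / 33.2 = 7.608 °C ≈ 7.6 °C.

7.6 °C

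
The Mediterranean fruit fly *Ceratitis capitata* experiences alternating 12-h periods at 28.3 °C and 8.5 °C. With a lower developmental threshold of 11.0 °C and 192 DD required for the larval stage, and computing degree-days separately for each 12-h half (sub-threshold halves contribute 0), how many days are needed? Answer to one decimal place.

Day half: max(0, 28.3 − 11.0) × 0.5 = 17.3 × 0.5 = 8.65 DD.
Night half: max(0, 8.5 − 11.0) × 0.5 = 0.0 × 0.5 = 0.00 DD.
Per 24 h: 8.65 DD/day.
Duration = 192 / 8.65 = 22.197 ≈ 22.2 days.

22.2 days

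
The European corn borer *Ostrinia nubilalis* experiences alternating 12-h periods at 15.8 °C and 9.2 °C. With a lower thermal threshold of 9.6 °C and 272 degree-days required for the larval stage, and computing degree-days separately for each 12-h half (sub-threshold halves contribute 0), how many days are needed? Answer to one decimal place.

87.7 days

Day half: max(0, 15.8 − 9.6) × 0.5 = 6.2 × 0.5 = 3.10 DD.
Night half: max(0, 9.2 − 9.6) × 0.5 = 0.0 × 0.5 = 0.00 DD.
Per 24 h: 3.10 DD/day.
Duration = 272 / 3.10 = 87.742 ≈ 87.7 days.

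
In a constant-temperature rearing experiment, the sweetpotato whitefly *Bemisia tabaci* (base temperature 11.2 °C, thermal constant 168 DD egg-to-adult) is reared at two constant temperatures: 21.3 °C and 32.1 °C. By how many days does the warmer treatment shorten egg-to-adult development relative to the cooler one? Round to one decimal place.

8.6 days

At 21.3 °C: 168 / (21.3 − 11.2) = 168 / 10.1 = 16.634 d.
At 32.1 °C: 168 / (32.1 − 11.2) = 168 / 20.9 = 8.038 d.
Difference = |16.634 − 8.038| = 8.595 ≈ 8.6 days.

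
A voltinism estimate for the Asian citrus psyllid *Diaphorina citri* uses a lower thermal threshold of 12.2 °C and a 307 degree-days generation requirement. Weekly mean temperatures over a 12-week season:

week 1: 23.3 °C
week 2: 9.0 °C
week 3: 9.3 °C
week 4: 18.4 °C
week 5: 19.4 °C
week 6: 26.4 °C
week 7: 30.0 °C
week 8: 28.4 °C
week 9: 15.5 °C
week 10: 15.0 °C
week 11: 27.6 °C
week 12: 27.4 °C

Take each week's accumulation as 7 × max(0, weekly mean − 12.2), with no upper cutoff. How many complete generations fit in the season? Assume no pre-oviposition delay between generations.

Weekly DD (7 × max(0, T̄ − 12.2)): 77.7, 0.0, 0.0, 43.4, 50.4, 99.4, 124.6, 113.4, 23.1, 19.6, 107.8, 106.4.
Season total = 765.8 DD.
Complete generations = ⌊765.8 / 307⌋ = 2.

2 generations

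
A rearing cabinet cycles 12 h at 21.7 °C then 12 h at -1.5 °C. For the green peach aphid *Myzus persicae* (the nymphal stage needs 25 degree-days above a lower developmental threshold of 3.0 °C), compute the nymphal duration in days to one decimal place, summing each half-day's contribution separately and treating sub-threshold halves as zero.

2.7 days

Day half: max(0, 21.7 − 3.0) × 0.5 = 18.7 × 0.5 = 9.35 DD.
Night half: max(0, -1.5 − 3.0) × 0.5 = 0.0 × 0.5 = 0.00 DD.
Per 24 h: 9.35 DD/day.
Duration = 25 / 9.35 = 2.674 ≈ 2.7 days.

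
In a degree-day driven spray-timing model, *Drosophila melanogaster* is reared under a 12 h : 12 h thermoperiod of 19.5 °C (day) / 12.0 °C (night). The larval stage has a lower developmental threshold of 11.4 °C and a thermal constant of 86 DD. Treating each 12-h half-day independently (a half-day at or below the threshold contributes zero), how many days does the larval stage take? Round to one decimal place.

19.8 days

Day half: max(0, 19.5 − 11.4) × 0.5 = 8.1 × 0.5 = 4.05 DD.
Night half: max(0, 12.0 − 11.4) × 0.5 = 0.6 × 0.5 = 0.30 DD.
Per 24 h: 4.35 DD/day.
Duration = 86 / 4.35 = 19.770 ≈ 19.8 days.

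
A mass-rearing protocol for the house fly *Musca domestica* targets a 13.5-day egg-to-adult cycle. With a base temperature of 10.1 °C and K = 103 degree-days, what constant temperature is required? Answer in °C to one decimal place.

Required daily accumulation = 103 / 13.5 = 7.630 DD/day.
T = T_base + 7.630 = 10.1 + 7.630 = 17.730 ≈ 17.7 °C.

17.7 °C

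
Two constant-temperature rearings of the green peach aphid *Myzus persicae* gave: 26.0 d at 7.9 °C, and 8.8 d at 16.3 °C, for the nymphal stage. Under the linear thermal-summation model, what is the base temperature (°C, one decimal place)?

3.6 °C

Under the model K = D·(T − T_b), so D₁·(T₁ − T_b) = D₂·(T₂ − T_b).
26.0·(7.9 − T_b) = 8.8·(16.3 − T_b)
T_b = (26.0·7.9 − 8.8·16.3) / (26.0 − 8.8) = 61.96 / 17.2 = 3.602 °C ≈ 3.6 °C.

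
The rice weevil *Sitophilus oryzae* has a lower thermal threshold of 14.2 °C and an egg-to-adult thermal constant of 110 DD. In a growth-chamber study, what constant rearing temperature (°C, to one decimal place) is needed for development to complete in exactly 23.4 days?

18.9 °C

Required daily accumulation = 110 / 23.4 = 4.701 DD/day.
T = T_base + 4.701 = 14.2 + 4.701 = 18.901 ≈ 18.9 °C.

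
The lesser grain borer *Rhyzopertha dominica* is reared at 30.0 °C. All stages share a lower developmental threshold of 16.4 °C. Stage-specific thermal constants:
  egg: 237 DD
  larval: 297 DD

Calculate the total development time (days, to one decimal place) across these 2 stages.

39.3 days

Daily accumulation at 30.0 °C = 30.0 − 16.4 = 13.6 DD/day.
Total K = 237 + 297 = 534 DD.
Total duration = 534 / 13.6 = 39.265 ≈ 39.3 days.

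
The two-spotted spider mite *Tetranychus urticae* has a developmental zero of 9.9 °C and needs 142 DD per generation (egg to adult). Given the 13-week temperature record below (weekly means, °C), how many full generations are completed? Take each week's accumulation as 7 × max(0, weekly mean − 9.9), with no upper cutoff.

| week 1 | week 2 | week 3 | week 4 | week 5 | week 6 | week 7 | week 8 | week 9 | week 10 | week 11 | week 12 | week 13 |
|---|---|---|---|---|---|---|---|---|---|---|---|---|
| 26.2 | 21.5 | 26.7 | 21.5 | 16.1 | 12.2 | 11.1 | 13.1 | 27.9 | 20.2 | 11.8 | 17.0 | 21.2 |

5 generations

Weekly DD (7 × max(0, T̄ − 9.9)): 114.1, 81.2, 117.6, 81.2, 43.4, 16.1, 8.4, 22.4, 126.0, 72.1, 13.3, 49.7, 79.1.
Season total = 824.6 DD.
Complete generations = ⌊824.6 / 142⌋ = 5.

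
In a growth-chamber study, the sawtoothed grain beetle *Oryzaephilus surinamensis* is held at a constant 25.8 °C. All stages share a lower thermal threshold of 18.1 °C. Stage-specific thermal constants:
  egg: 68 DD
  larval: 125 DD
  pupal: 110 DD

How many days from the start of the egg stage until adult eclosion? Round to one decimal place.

Daily accumulation at 25.8 °C = 25.8 − 18.1 = 7.7 DD/day.
Total K = 68 + 125 + 110 = 303 DD.
Total duration = 303 / 7.7 = 39.351 ≈ 39.4 days.

39.4 days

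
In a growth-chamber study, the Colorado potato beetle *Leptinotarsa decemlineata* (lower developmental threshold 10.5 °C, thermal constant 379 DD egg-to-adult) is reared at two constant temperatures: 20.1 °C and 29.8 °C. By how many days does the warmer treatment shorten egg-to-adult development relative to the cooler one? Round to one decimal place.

At 20.1 °C: 379 / (20.1 − 10.5) = 379 / 9.6 = 39.479 d.
At 29.8 °C: 379 / (29.8 − 10.5) = 379 / 19.3 = 19.637 d.
Difference = |39.479 − 19.637| = 19.842 ≈ 19.8 days.

19.8 days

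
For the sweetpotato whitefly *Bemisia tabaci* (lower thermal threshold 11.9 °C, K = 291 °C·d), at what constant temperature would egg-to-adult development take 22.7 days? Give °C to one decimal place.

Required daily accumulation = 291 / 22.7 = 12.819 DD/day.
T = T_base + 12.819 = 11.9 + 12.819 = 24.719 ≈ 24.7 °C.

24.7 °C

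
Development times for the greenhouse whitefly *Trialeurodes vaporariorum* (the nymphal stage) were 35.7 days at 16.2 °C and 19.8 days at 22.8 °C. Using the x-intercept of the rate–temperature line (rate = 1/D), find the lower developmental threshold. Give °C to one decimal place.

8.0 °C

Equal thermal constants: D₁(T₁ − T_b) = D₂(T₂ − T_b).
35.7·(16.2 − T_b) = 19.8·(22.8 − T_b)
T_b = (35.7·16.2 − 19.8·22.8) / (35.7 − 19.8) = 126.90 / 15.9 = 7.981 °C ≈ 8.0 °C.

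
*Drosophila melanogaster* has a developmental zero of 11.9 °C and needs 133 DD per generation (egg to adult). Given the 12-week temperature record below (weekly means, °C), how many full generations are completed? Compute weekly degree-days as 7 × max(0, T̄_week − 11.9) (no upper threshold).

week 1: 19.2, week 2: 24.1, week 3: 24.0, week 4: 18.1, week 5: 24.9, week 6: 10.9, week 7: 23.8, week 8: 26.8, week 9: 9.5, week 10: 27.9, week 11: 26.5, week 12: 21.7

Weekly DD (7 × max(0, T̄ − 11.9)): 51.1, 85.4, 84.7, 43.4, 91.0, 0.0, 83.3, 104.3, 0.0, 112.0, 102.2, 68.6.
Season total = 826.0 DD.
Complete generations = ⌊826.0 / 133⌋ = 6.

6 generations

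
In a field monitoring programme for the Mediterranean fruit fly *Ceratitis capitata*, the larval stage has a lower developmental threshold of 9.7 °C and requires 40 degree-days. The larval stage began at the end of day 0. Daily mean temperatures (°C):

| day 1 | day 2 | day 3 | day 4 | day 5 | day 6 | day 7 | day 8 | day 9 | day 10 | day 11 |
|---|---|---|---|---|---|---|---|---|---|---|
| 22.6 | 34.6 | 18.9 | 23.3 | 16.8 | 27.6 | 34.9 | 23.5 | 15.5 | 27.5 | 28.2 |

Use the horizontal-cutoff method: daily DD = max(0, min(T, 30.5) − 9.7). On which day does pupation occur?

Daily DD above 9.7 °C (capped at 20.8): 12.9, 20.8, 9.2, 13.6, 7.1, 17.9, 20.8, 13.8, 5.8, 17.8, 18.5.
Cumulative: 12.9, 33.7, 42.9, 56.5, 63.6, 81.5, 102.3, 116.1, 121.9, 139.7, 158.2.
The total first reaches 40 DD on day 3.

day 3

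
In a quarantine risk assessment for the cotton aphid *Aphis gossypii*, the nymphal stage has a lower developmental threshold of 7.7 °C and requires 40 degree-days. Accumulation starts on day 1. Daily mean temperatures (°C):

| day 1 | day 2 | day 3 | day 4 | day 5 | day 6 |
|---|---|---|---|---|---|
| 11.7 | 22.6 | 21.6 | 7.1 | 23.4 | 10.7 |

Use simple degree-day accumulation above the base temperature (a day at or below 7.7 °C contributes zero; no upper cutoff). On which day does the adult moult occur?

Daily DD above 7.7 °C: 4.0, 14.9, 13.9, 0.0, 15.7, 3.0.
Cumulative: 4.0, 18.9, 32.8, 32.8, 48.5, 51.5.
The total first reaches 40 DD on day 5.

day 5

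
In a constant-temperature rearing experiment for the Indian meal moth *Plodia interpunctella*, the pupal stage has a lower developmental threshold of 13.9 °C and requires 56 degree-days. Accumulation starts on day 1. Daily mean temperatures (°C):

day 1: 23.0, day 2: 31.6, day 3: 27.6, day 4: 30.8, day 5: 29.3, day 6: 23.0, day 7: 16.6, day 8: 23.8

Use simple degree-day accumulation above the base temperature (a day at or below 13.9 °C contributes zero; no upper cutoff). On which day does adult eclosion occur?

Daily DD above 13.9 °C: 9.1, 17.7, 13.7, 16.9, 15.4, 9.1, 2.7, 9.9.
Cumulative: 9.1, 26.8, 40.5, 57.4, 72.8, 81.9, 84.6, 94.5.
The total first reaches 56 DD on day 4.

day 4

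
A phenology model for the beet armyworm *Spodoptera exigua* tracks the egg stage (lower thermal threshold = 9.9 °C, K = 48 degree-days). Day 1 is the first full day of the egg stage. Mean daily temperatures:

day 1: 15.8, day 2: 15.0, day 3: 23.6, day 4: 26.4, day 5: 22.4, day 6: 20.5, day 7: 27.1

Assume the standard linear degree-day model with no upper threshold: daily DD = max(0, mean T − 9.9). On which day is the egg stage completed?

day 5

Daily DD above 9.9 °C: 5.9, 5.1, 13.7, 16.5, 12.5, 10.6, 17.2.
Cumulative: 5.9, 11.0, 24.7, 41.2, 53.7, 64.3, 81.5.
The total first reaches 48 DD on day 5.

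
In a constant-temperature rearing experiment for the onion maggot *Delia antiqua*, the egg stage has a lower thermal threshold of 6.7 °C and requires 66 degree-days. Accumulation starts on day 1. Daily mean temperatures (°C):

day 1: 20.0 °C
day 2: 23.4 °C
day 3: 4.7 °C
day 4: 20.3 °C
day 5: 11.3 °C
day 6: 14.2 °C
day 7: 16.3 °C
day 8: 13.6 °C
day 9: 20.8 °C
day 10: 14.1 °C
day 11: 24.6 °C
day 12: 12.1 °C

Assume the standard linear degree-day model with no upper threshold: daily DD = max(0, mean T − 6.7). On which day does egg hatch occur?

day 8

Daily DD above 6.7 °C: 13.3, 16.7, 0.0, 13.6, 4.6, 7.5, 9.6, 6.9, 14.1, 7.4, 17.9, 5.4.
Cumulative: 13.3, 30.0, 30.0, 43.6, 48.2, 55.7, 65.3, 72.2, 86.3, 93.7, 111.6, 117.0.
The total first reaches 66 DD on day 8.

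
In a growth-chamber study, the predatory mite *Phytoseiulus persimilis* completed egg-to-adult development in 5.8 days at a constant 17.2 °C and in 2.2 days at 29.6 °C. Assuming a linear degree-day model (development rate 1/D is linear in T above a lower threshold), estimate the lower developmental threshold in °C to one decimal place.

9.6 °C

Linear rate model ⇒ the product D·(T − T_b) is constant across temperatures.
5.8·(17.2 − T_b) = 2.2·(29.6 − T_b)
T_b = (5.8·17.2 − 2.2·29.6) / (5.8 − 2.2) = 34.64 / 3.6 = 9.622 °C ≈ 9.6 °C.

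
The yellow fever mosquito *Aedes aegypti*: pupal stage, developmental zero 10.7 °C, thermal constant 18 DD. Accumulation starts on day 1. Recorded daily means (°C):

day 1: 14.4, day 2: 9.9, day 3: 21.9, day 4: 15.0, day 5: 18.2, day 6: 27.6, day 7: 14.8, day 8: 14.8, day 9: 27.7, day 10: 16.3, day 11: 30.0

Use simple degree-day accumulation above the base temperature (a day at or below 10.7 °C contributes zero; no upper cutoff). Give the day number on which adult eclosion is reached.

day 4

Daily DD above 10.7 °C: 3.7, 0.0, 11.2, 4.3, 7.5, 16.9, 4.1, 4.1, 17.0, 5.6, 19.3.
Cumulative: 3.7, 3.7, 14.9, 19.2, 26.7, 43.6, 47.7, 51.8, 68.8, 74.4, 93.7.
The total first reaches 18 DD on day 4.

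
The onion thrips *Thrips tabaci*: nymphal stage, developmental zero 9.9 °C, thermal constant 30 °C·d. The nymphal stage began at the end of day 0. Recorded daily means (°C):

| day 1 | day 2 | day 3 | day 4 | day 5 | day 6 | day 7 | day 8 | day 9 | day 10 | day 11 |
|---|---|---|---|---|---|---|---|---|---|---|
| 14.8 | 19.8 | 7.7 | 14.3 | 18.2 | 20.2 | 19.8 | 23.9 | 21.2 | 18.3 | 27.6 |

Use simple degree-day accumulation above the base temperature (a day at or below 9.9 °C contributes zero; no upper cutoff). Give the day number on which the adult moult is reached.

day 6

Daily DD above 9.9 °C: 4.9, 9.9, 0.0, 4.4, 8.3, 10.3, 9.9, 14.0, 11.3, 8.4, 17.7.
Cumulative: 4.9, 14.8, 14.8, 19.2, 27.5, 37.8, 47.7, 61.7, 73.0, 81.4, 99.1.
The total first reaches 30 DD on day 6.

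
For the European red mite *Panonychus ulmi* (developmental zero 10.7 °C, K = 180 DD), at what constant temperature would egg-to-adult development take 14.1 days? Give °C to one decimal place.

23.5 °C

Required daily accumulation = 180 / 14.1 = 12.766 DD/day.
T = T_base + 12.766 = 10.7 + 12.766 = 23.466 ≈ 23.5 °C.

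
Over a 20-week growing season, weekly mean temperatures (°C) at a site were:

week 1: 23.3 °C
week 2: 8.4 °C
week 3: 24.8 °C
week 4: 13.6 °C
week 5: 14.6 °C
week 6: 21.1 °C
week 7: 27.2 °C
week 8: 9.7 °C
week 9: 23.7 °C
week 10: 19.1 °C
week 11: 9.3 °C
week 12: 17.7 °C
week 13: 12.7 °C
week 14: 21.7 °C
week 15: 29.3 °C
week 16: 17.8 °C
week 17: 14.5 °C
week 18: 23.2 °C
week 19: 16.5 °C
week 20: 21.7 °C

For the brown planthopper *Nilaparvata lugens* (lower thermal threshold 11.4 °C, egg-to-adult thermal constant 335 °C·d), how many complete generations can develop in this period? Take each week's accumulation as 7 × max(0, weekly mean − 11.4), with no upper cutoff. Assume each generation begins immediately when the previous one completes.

3 generations

Weekly DD (7 × max(0, T̄ − 11.4)): 83.3, 0.0, 93.8, 15.4, 22.4, 67.9, 110.6, 0.0, 86.1, 53.9, 0.0, 44.1, 9.1, 72.1, 125.3, 44.8, 21.7, 82.6, 35.7, 72.1.
Season total = 1040.9 DD.
Complete generations = ⌊1040.9 / 335⌋ = 3.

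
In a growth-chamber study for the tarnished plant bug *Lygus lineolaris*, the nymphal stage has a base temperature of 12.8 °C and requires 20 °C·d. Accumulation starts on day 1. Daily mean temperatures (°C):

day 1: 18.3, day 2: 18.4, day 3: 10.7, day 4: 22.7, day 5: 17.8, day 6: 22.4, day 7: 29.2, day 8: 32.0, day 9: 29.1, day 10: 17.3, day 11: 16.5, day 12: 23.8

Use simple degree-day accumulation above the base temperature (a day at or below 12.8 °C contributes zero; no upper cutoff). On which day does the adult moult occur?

Daily DD above 12.8 °C: 5.5, 5.6, 0.0, 9.9, 5.0, 9.6, 16.4, 19.2, 16.3, 4.5, 3.7, 11.0.
Cumulative: 5.5, 11.1, 11.1, 21.0, 26.0, 35.6, 52.0, 71.2, 87.5, 92.0, 95.7, 106.7.
The total first reaches 20 DD on day 4.

day 4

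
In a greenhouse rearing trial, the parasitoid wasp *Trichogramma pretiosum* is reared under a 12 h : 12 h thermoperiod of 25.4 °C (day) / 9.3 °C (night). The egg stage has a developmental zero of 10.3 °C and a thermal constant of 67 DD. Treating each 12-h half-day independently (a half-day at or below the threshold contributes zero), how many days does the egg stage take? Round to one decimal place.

8.9 days

Day half: max(0, 25.4 − 10.3) × 0.5 = 15.1 × 0.5 = 7.55 DD.
Night half: max(0, 9.3 − 10.3) × 0.5 = 0.0 × 0.5 = 0.00 DD.
Per 24 h: 7.55 DD/day.
Duration = 67 / 7.55 = 8.874 ≈ 8.9 days.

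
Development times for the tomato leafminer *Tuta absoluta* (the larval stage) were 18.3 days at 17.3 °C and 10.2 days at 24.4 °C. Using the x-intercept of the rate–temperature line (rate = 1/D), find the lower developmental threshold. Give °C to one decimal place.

8.4 °C

Under the model K = D·(T − T_b), so D₁·(T₁ − T_b) = D₂·(T₂ − T_b).
18.3·(17.3 − T_b) = 10.2·(24.4 − T_b)
T_b = (18.3·17.3 − 10.2·24.4) / (18.3 − 10.2) = 67.71 / 8.1 = 8.359 °C ≈ 8.4 °C.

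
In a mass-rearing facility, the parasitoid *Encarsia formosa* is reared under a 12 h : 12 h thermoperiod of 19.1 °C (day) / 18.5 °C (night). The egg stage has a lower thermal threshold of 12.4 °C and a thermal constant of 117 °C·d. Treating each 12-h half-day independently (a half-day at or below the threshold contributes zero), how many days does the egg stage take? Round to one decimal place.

18.3 days

Day half: max(0, 19.1 − 12.4) × 0.5 = 6.7 × 0.5 = 3.35 DD.
Night half: max(0, 18.5 − 12.4) × 0.5 = 6.1 × 0.5 = 3.05 DD.
Per 24 h: 6.40 DD/day.
Duration = 117 / 6.40 = 18.281 ≈ 18.3 days.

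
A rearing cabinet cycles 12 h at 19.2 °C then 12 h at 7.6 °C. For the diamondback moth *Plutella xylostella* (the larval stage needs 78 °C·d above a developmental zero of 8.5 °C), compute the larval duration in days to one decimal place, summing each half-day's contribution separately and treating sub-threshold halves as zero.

Day half: max(0, 19.2 − 8.5) × 0.5 = 10.7 × 0.5 = 5.35 DD.
Night half: max(0, 7.6 − 8.5) × 0.5 = 0.0 × 0.5 = 0.00 DD.
Per 24 h: 5.35 DD/day.
Duration = 78 / 5.35 = 14.579 ≈ 14.6 days.

14.6 days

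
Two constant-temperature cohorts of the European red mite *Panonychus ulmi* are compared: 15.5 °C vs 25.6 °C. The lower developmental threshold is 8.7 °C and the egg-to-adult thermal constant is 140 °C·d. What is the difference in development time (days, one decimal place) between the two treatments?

12.3 days

At 15.5 °C: 140 / (15.5 − 8.7) = 140 / 6.8 = 20.588 d.
At 25.6 °C: 140 / (25.6 − 8.7) = 140 / 16.9 = 8.284 d.
Difference = |20.588 − 8.284| = 12.304 ≈ 12.3 days.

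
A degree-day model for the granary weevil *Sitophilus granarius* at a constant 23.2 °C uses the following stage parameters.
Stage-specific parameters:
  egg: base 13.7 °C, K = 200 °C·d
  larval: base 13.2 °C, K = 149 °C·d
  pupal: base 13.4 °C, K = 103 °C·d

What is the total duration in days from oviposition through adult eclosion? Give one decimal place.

egg: 200 / (23.2 − 13.7) = 200 / 9.5 = 21.053 d.
larval: 149 / (23.2 − 13.2) = 149 / 10.0 = 14.900 d.
pupal: 103 / (23.2 − 13.4) = 103 / 9.8 = 10.510 d.
Sum = 46.463 ≈ 46.5 days.

46.5 days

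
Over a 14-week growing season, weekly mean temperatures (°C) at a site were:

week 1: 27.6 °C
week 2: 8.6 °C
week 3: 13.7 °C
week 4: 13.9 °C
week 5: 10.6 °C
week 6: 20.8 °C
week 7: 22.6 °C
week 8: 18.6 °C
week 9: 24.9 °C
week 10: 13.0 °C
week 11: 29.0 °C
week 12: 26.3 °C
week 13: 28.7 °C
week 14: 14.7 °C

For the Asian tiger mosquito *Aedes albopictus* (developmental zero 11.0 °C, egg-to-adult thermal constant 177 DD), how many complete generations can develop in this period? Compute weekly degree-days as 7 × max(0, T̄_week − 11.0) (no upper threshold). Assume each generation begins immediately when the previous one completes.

Weekly DD (7 × max(0, T̄ − 11.0)): 116.2, 0.0, 18.9, 20.3, 0.0, 68.6, 81.2, 53.2, 97.3, 14.0, 126.0, 107.1, 123.9, 25.9.
Season total = 852.6 DD.
Complete generations = ⌊852.6 / 177⌋ = 4.

4 generations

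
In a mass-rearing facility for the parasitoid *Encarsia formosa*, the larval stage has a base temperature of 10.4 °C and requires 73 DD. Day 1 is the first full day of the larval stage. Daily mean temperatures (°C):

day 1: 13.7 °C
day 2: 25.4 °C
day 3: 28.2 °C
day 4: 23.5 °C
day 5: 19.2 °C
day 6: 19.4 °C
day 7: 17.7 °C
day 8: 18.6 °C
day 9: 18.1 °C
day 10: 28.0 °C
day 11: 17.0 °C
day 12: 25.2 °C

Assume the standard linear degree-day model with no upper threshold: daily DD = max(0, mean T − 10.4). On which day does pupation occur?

Daily DD above 10.4 °C: 3.3, 15.0, 17.8, 13.1, 8.8, 9.0, 7.3, 8.2, 7.7, 17.6, 6.6, 14.8.
Cumulative: 3.3, 18.3, 36.1, 49.2, 58.0, 67.0, 74.3, 82.5, 90.2, 107.8, 114.4, 129.2.
The total first reaches 73 DD on day 7.

day 7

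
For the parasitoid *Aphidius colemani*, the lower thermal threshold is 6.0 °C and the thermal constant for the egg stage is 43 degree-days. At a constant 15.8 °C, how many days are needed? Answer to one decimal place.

Daily accumulation = 15.8 − 6.0 = 9.8 DD/day.
Duration = 43 / 9.8 = 4.388 ≈ 4.4 days.

4.4 days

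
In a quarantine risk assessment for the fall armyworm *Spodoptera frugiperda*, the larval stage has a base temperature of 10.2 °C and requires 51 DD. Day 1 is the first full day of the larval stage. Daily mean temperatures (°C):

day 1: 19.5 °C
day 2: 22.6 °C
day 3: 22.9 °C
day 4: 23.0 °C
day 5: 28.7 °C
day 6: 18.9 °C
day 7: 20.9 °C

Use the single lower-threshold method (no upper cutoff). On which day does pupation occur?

day 5

Daily DD above 10.2 °C: 9.3, 12.4, 12.7, 12.8, 18.5, 8.7, 10.7.
Cumulative: 9.3, 21.7, 34.4, 47.2, 65.7, 74.4, 85.1.
The total first reaches 51 DD on day 5.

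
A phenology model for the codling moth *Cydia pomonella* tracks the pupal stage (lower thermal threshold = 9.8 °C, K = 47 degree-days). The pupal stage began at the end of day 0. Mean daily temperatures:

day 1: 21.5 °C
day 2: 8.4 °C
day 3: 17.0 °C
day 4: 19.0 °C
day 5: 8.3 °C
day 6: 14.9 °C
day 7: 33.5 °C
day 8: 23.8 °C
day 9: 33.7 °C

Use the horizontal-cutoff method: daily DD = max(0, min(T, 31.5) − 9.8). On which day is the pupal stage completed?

day 7

Daily DD above 9.8 °C (capped at 21.7): 11.7, 0.0, 7.2, 9.2, 0.0, 5.1, 21.7, 14.0, 21.7.
Cumulative: 11.7, 11.7, 18.9, 28.1, 28.1, 33.2, 54.9, 68.9, 90.6.
The total first reaches 47 DD on day 7.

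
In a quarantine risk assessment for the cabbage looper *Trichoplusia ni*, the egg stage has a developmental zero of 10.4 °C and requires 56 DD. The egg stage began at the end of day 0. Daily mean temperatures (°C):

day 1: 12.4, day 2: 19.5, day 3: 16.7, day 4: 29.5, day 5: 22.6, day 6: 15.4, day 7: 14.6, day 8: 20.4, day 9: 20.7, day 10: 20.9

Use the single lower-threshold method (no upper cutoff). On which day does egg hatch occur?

day 7

Daily DD above 10.4 °C: 2.0, 9.1, 6.3, 19.1, 12.2, 5.0, 4.2, 10.0, 10.3, 10.5.
Cumulative: 2.0, 11.1, 17.4, 36.5, 48.7, 53.7, 57.9, 67.9, 78.2, 88.7.
The total first reaches 56 DD on day 7.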